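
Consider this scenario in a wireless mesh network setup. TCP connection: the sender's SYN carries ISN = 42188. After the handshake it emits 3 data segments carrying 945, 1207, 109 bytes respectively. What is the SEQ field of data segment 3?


The SYN occupies sequence number ISN = 42188, so the first data byte is ISN + 1 = 42189.
SEQ of data segment i = (ISN + 1) + sum of payload sizes of segments 1..i-1.
Segment 1: SEQ = 42189, payload = 945 bytes
Segment 2: SEQ = 43134, payload = 1207 bytes
Segment 3: SEQ = 44341, payload = 109 bytes
SEQ of segment 3 = 42189 + 945 + 1207 = 44341

44341


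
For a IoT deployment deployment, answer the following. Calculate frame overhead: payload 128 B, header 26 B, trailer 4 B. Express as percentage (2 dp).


Given: payload = 128 B, header = 26 B, trailer = 4 B
Overhead bytes = header + trailer = 26 + 4 = 30
Total frame = payload + overhead = 128 + 30 = 158
Overhead % = 30 / 158 * 100 = 18.9873% -> 18.99% (2 dp)

18.99


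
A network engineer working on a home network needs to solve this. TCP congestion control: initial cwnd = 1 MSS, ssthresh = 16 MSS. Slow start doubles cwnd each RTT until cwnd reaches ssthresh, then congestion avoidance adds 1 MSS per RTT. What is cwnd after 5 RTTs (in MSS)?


RTT 0: cwnd = 1 MSS (initial)
RTT 1: cwnd = 2 MSS (slow start, doubled)
RTT 2: cwnd = 4 MSS (slow start, doubled)
RTT 3: cwnd = 8 MSS (slow start, doubled)
RTT 4: cwnd = 16 MSS (slow start, doubled)
RTT 5: cwnd = 17 MSS (congestion avoidance, +1)

17


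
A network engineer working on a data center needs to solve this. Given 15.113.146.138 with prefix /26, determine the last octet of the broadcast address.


Given: IP = 15.113.146.138, prefix = /26
Host bits = 32 - 26 = 6
Network last octet = 138 AND mask = 128
Host part size = 2^6 - 1 = 63
Broadcast last octet = 128 OR 63 = 191

191


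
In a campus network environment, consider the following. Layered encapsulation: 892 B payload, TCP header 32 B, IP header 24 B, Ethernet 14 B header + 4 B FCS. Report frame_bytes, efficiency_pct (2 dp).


TCP segment = 892 + 32 = 924 B
IP packet = 924 + 24 = 948 B
Ethernet frame = 948 + 14 + 4 = 966 B
Efficiency = app / frame = 892 / 966 = 0.923395 = 92.3395% -> 92.34% (2 dp)

966, 92.34


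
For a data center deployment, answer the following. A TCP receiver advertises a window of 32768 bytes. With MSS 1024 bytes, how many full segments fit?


Given: RWND = 32768 bytes, MSS = 1024 bytes
Full segments = floor(RWND / MSS)
Full segments = floor(32768 / 1024)
Full segments = floor(32.0) = 32

32


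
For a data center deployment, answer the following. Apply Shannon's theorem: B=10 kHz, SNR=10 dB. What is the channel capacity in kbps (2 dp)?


Given: B = 10 kHz, SNR = 10 dB
SNR linear = 10^(10/10) = 10
1 + SNR = 11
log2(11) = 3.4594316186
C = 10 * 1000 * 3.4594316186 = 34594.3162 bps
C = 34.594316 kbps -> 34.59 kbps (2 dp)

34.59


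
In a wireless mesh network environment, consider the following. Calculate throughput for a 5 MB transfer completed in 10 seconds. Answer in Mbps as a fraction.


Given: file = 5 MB, time = 10 s
File in Mb = 5 * 8 = 40 Mb
Throughput = 40 / 10 Mbps
Throughput = 4 Mbps

4


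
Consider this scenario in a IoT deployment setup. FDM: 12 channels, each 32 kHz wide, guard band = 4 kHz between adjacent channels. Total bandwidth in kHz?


Given: 12 channels, 32 kHz each, guard = 4 kHz
Channel bandwidth = 12 * 32 = 384 kHz
Guard bands = 11 gaps * 4 kHz = 44 kHz
Total = 384 + 44 = 428 kHz

428


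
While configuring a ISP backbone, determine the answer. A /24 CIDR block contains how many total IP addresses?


Given: CIDR prefix /24
Host bits = 32 - 24 = 8
Total addresses = 2^8 = 256

256


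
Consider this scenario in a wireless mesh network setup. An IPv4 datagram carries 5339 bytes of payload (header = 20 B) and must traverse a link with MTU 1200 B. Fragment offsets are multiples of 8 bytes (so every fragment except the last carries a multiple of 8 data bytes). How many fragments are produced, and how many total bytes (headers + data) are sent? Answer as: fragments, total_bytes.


Max data per non-final fragment = floor((MTU - header)/8)*8 = floor((1200 - 20)/8)*8 = floor(1180/8)*8 = 1176 B
Final fragment needs no 8-byte alignment: it can carry up to MTU - header = 1180 B
Non-final fragments needed = ceil((payload - 1180) / 1176) = ceil(4159/1176) = ceil(3.5366) = 4
Number of fragments = 4 + 1 = 5
Fragment sizes (data): 4 * 1176 B + 635 B (last, 635 <= 1180 OK)
Total bytes sent = payload + n_frags * header = 5339 + 5*20 = 5339 + 100 = 5439 B

5, 5439


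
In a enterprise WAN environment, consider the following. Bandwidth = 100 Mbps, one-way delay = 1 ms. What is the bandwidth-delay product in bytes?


Given: bandwidth = 100 Mbps, delay = 1 ms
BDP in bits = 100 * 10^6 * 1 / 1000
BDP in bits = 100000
BDP in bytes = 100000 / 8 = 12500

12500


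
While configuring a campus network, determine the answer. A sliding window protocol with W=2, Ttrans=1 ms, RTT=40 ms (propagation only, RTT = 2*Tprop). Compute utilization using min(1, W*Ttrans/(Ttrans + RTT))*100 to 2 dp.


Given: W = 2, Ttrans = 1 ms, RTT = 40 ms (= 2 * Tprop, Tprop = 20 ms)
Cycle time = Ttrans + RTT = 1 + 40 = 41 ms (first packet sent until its ACK returns)
W * Ttrans = 2 * 1 = 2 ms of sending per cycle
W * Ttrans / (Ttrans + RTT) = 2 / 41 = 0.048780
U = min(1, 0.048780) = 0.048780
U% = 4.88%

4.88


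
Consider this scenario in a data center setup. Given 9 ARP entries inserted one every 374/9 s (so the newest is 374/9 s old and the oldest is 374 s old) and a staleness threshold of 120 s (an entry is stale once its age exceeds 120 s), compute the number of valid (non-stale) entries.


Ages are k * 374/9 s for k = 1..9 (spacing = 41.5556 s).
Entry k is valid iff k * 374/9 <= 120 iff k <= 9 * 120 / 374 = 2.8877
n_valid = floor(2.8877) = 2
(n_stale = 9 - 2 = 7)

2


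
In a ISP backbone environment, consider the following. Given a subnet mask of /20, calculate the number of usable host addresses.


Given: subnet mask /20
Host bits = 32 - 20 = 12
Total addresses = 2^12 = 4096
Usable hosts = 4096 - 2 (network + broadcast) = 4094

4094


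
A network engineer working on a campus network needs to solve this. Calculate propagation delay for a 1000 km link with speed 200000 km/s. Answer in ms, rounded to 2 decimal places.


Given: distance = 1000 km, speed = 200000 km/s
Delay = distance / speed = 1000 / 200000 seconds
Delay in ms = 1000 * 1000 / 200000
Delay = 5.0000 ms
Rounded to 2 dp = 5.00 ms

5.00


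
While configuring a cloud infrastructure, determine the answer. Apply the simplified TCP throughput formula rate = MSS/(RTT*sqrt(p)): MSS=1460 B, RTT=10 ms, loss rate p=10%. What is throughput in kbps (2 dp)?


Given: MSS = 1460 bytes, RTT = 10 ms, loss = 10%
RTT in seconds = 10 / 1000 = 0.01
Loss rate = 10% = 0.1
sqrt(loss) = sqrt(0.1) = 0.316227766017
Throughput (bytes/s) = 1460 / (0.01 * 0.316227766017) = 461692.5384
Throughput (kbps) = 461692.5384 * 8 / 1000 = 3693.540307 -> 3693.54 kbps (2 dp)

3693.54


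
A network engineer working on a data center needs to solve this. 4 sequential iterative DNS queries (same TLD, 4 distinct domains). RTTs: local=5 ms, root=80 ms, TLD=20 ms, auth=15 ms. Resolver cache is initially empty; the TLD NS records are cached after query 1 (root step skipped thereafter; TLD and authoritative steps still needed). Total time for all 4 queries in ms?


Lookup 1 (cold cache): local + root + TLD + auth = 5 + 80 + 20 + 15 = 120 ms
Lookups 2..4 (TLD NS cached -> skip root; new domain -> still ask TLD and auth): local + TLD + auth = 5 + 20 + 15 = 40 ms each
Remaining 3 lookups: 3 * 40 = 120 ms
Total = 120 + 120 = 240 ms

240


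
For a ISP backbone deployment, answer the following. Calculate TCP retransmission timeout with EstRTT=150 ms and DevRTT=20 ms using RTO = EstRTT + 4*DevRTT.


Given: EstRTT = 150 ms, DevRTT = 20 ms
Timeout = EstRTT + 4 * DevRTT
4 * DevRTT = 4 * 20 = 80
Timeout = 150 + 80 = 230 ms

230


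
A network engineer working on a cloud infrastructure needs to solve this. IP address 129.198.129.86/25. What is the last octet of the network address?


Given: IP = 129.198.129.86, prefix = /25
Subnet mask = 255.255.255.128
Last octet of IP: 86
Last octet of mask: 128
Network last octet = 86 AND 128 = 0

0


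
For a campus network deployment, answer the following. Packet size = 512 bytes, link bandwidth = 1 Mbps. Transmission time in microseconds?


Given: packet = 512 bytes, bandwidth = 1 Mbps
Packet in bits = 512 * 8 = 4096 bits
Bandwidth = 1 * 10^6 = 1000000 bps
Time = 4096 / 1000000 seconds
Time in us = 4096 * 10^6 / 1000000 = 4096

4096


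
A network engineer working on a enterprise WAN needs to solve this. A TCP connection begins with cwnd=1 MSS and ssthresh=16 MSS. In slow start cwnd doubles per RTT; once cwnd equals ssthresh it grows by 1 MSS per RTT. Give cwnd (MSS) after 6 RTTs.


RTT 0: cwnd = 1 MSS (initial)
RTT 1: cwnd = 2 MSS (slow start, doubled)
RTT 2: cwnd = 4 MSS (slow start, doubled)
RTT 3: cwnd = 8 MSS (slow start, doubled)
RTT 4: cwnd = 16 MSS (slow start, doubled)
RTT 5: cwnd = 17 MSS (congestion avoidance, +1)
RTT 6: cwnd = 18 MSS (congestion avoidance, +1)

18


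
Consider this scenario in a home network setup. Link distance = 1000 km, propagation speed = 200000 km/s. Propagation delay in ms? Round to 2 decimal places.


Given: distance = 1000 km, speed = 200000 km/s
Delay = distance / speed = 1000 / 200000 seconds
Delay in ms = 1000 * 1000 / 200000
Delay = 5.0000 ms
Rounded to 2 dp = 5.00 ms

5.00


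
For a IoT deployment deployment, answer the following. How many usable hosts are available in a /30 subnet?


Given: subnet mask /30
Host bits = 32 - 30 = 2
Total addresses = 2^2 = 4
Usable hosts = 4 - 2 (network + broadcast) = 2

2


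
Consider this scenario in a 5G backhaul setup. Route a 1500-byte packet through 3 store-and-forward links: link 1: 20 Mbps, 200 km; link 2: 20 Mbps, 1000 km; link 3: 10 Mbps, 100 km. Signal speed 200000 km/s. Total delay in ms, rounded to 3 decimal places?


Packet = 1500 bytes = 12000 bits. Store-and-forward: sum (t_trans + t_prop) per link.
Link 1: t_trans = 12000/(20*10^6) s = 0.6000 ms; t_prop = 200/200000 s = 1.0000 ms; subtotal = 1.6000 ms
Link 2: t_trans = 12000/(20*10^6) s = 0.6000 ms; t_prop = 1000/200000 s = 5.0000 ms; subtotal = 5.6000 ms
Link 3: t_trans = 12000/(10*10^6) s = 1.2000 ms; t_prop = 100/200000 s = 0.5000 ms; subtotal = 1.7000 ms
End-to-end = 1.6000 + 5.6000 + 1.7000 = 8.9000 ms -> 8.900 ms (3 dp)

8.900


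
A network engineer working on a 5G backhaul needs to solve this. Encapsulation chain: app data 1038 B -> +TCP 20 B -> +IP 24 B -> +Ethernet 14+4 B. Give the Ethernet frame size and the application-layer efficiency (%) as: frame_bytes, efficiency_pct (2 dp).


TCP segment = 1038 + 20 = 1058 B
IP packet = 1058 + 24 = 1082 B
Ethernet frame = 1082 + 14 + 4 = 1100 B
Efficiency = app / frame = 1038 / 1100 = 0.943636 = 94.3636% -> 94.36% (2 dp)

1100, 94.36


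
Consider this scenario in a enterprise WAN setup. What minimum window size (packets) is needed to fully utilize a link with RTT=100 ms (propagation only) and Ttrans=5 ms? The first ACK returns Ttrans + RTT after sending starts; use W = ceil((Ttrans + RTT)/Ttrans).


Given: Ttrans = 5 ms, RTT = 100 ms (= 2 * Tprop, Tprop = 50 ms)
Time until first ACK returns = Ttrans + RTT = 5 + 100 = 105 ms
Need W * Ttrans >= Ttrans + RTT  ->  W >= (Ttrans + RTT) / Ttrans
(Ttrans + RTT) / Ttrans = 105 / 5 = 21
W_min = ceil(21) = 21

21


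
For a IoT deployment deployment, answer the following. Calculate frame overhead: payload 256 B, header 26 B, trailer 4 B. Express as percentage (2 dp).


Given: payload = 256 B, header = 26 B, trailer = 4 B
Overhead bytes = header + trailer = 26 + 4 = 30
Total frame = payload + overhead = 256 + 30 = 286
Overhead % = 30 / 286 * 100 = 10.4895% -> 10.49% (2 dp)

10.49


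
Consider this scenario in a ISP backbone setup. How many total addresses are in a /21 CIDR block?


Given: CIDR prefix /21
Host bits = 32 - 21 = 11
Total addresses = 2^11 = 2048

2048


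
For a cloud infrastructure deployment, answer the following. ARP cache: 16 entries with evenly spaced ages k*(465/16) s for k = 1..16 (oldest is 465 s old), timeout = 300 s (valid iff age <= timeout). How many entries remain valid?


Ages are k * 465/16 s for k = 1..16 (spacing = 29.0625 s).
Entry k is valid iff k * 465/16 <= 300 iff k <= 16 * 300 / 465 = 10.3226
n_valid = floor(10.3226) = 10
(n_stale = 16 - 10 = 6)

10


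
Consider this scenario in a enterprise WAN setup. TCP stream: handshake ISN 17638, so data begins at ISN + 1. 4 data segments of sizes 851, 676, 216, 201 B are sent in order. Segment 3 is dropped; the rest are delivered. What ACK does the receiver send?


SYN uses sequence number 17638; first data byte = ISN + 1 = 17639.
Segment 1: SEQ = 17639, len = 851 B, covers [17639, 18489]
Segment 2: SEQ = 18490, len = 676 B, covers [18490, 19165]
Segment 3: SEQ = 19166, len = 216 B, covers [19166, 19381] [LOST]
Segment 4: SEQ = 19382, len = 201 B, covers [19382, 19582]
In-order data received: bytes [17639, 19165] (segments 1..2).
Segment 3 missing -> gap begins at byte 19166; later segments buffered out of order.
Cumulative ACK = next expected in-order byte = 17639 + 851 + 676 = 19166

19166


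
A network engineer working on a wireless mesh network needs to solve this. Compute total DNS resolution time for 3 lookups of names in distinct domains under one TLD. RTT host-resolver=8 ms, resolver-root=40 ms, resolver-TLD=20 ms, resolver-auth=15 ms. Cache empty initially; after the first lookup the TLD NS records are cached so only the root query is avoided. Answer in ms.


Lookup 1 (cold cache): local + root + TLD + auth = 8 + 40 + 20 + 15 = 83 ms
Lookups 2..3 (TLD NS cached -> skip root; new domain -> still ask TLD and auth): local + TLD + auth = 8 + 20 + 15 = 43 ms each
Remaining 2 lookups: 2 * 43 = 86 ms
Total = 83 + 86 = 169 ms

169


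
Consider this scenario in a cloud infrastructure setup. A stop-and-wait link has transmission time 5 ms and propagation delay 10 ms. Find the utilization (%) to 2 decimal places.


Given: Ttrans = 5 ms, Tprop = 10 ms
RTT = 2 * Tprop = 2 * 10 = 20 ms
U = Ttrans / (Ttrans + RTT)
U = 5 / (5 + 20)
U = 5 / 25 = 0.2
U% = 20.00%

20.00


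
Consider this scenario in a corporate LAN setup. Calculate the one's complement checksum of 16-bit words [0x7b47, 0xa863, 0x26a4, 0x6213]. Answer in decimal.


Given words: [0x7b47, 0xa863, 0x26a4, 0x6213]
Step 1: Sum all words
Raw sum = 31559 + 43107 + 9892 + 25107 = 109665
Step 2: Fold carry: (44129 + 1) = 44130
One's complement = ~44130 & 0xFFFF = 21405

21405


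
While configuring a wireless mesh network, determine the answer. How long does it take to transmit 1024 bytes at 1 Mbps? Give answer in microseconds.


Given: packet = 1024 bytes, bandwidth = 1 Mbps
Packet in bits = 1024 * 8 = 8192 bits
Bandwidth = 1 * 10^6 = 1000000 bps
Time = 8192 / 1000000 seconds
Time in us = 8192 * 10^6 / 1000000 = 8192

8192


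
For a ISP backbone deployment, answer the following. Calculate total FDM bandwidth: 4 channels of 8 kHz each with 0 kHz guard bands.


Given: 4 channels, 8 kHz each, guard = 0 kHz
Channel bandwidth = 4 * 8 = 32 kHz
Guard bands = 3 gaps * 0 kHz = 0 kHz
Total = 32 + 0 = 32 kHz

32


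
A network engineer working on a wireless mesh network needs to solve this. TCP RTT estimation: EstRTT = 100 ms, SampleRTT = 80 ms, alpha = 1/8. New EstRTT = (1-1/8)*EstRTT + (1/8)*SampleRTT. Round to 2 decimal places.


Given: EstRTT = 100 ms, SampleRTT = 80 ms, alpha = 1/8
New EstRTT = (1 - alpha) * EstRTT + alpha * SampleRTT
(7/8) * 100 = 87.5
(1/8) * 80 = 10
New EstRTT = 87.5 + 10 = 97.5 ms -> 97.50 ms (2 dp)

97.50


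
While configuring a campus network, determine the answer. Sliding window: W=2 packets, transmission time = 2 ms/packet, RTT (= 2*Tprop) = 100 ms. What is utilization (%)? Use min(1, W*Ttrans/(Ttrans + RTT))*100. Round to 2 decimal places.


Given: W = 2, Ttrans = 2 ms, RTT = 100 ms (= 2 * Tprop, Tprop = 50 ms)
Cycle time = Ttrans + RTT = 2 + 100 = 102 ms (first packet sent until its ACK returns)
W * Ttrans = 2 * 2 = 4 ms of sending per cycle
W * Ttrans / (Ttrans + RTT) = 4 / 102 = 0.039216
U = min(1, 0.039216) = 0.039216
U% = 3.92%

3.92


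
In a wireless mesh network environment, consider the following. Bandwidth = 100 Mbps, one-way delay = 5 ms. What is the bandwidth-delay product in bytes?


Given: bandwidth = 100 Mbps, delay = 5 ms
BDP in bits = 100 * 10^6 * 5 / 1000
BDP in bits = 500000
BDP in bytes = 500000 / 8 = 62500

62500


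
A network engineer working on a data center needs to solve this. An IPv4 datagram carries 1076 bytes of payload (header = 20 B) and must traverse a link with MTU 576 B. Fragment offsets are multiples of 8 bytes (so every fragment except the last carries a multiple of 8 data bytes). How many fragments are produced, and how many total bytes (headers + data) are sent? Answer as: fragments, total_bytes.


Max data per non-final fragment = floor((MTU - header)/8)*8 = floor((576 - 20)/8)*8 = floor(556/8)*8 = 552 B
Final fragment needs no 8-byte alignment: it can carry up to MTU - header = 556 B
Non-final fragments needed = ceil((payload - 556) / 552) = ceil(520/552) = ceil(0.9420) = 1
Number of fragments = 1 + 1 = 2
Fragment sizes (data): 1 * 552 B + 524 B (last, 524 <= 556 OK)
Total bytes sent = payload + n_frags * header = 1076 + 2*20 = 1076 + 40 = 1116 B

2, 1116


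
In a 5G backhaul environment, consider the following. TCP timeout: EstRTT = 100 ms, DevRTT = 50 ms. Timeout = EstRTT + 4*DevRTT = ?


Given: EstRTT = 100 ms, DevRTT = 50 ms
Timeout = EstRTT + 4 * DevRTT
4 * DevRTT = 4 * 50 = 200
Timeout = 100 + 200 = 300 ms

300


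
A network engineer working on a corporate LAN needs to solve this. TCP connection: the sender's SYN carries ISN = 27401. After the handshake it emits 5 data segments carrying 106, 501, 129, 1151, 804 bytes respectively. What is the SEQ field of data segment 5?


The SYN occupies sequence number ISN = 27401, so the first data byte is ISN + 1 = 27402.
SEQ of data segment i = (ISN + 1) + sum of payload sizes of segments 1..i-1.
Segment 1: SEQ = 27402, payload = 106 bytes
Segment 2: SEQ = 27508, payload = 501 bytes
Segment 3: SEQ = 28009, payload = 129 bytes
Segment 4: SEQ = 28138, payload = 1151 bytes
Segment 5: SEQ = 29289, payload = 804 bytes
SEQ of segment 5 = 27402 + 106 + 501 + 129 + 1151 = 29289

29289


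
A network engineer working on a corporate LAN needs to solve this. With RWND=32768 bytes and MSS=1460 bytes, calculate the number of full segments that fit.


Given: RWND = 32768 bytes, MSS = 1460 bytes
Full segments = floor(RWND / MSS)
Full segments = floor(32768 / 1460)
Full segments = floor(22.4438) = 22

22


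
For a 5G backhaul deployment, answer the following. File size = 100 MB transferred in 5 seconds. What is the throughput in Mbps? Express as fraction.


Given: file = 100 MB, time = 5 s
File in Mb = 100 * 8 = 800 Mb
Throughput = 800 / 5 Mbps
Throughput = 160 Mbps

160


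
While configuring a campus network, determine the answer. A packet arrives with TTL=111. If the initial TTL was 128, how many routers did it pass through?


Given: initial TTL = 128, received TTL = 111
Hops = initial TTL - received TTL
Hops = 128 - 111 = 17

17


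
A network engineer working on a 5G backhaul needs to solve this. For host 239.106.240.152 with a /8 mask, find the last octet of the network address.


Given: IP = 239.106.240.152, prefix = /8
Subnet mask = 255.0.0.0
Last octet of IP: 152
Last octet of mask: 0
Network last octet = 152 AND 0 = 0

0


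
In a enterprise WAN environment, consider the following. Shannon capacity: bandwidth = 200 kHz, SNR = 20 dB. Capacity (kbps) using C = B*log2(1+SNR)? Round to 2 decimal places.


Given: B = 200 kHz, SNR = 20 dB
SNR linear = 10^(20/10) = 100
1 + SNR = 101
log2(101) = 6.6582114828
C = 200 * 1000 * 6.6582114828 = 1331642.2966 bps
C = 1331.642297 kbps -> 1331.64 kbps (2 dp)

1331.64


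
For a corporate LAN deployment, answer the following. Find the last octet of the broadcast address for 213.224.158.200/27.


Given: IP = 213.224.158.200, prefix = /27
Host bits = 32 - 27 = 5
Network last octet = 200 AND mask = 192
Host part size = 2^5 - 1 = 31
Broadcast last octet = 192 OR 31 = 223

223


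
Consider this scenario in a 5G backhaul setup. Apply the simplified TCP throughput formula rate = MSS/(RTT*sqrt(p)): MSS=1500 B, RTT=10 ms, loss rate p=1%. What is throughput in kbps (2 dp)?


Given: MSS = 1500 bytes, RTT = 10 ms, loss = 1%
RTT in seconds = 10 / 1000 = 0.01
Loss rate = 1% = 0.01
sqrt(loss) = sqrt(0.01) = 0.1
Throughput (bytes/s) = 1500 / (0.01 * 0.1) = 1500000.0000
Throughput (kbps) = 1500000.0000 * 8 / 1000 = 12000.000000 -> 12000.00 kbps (2 dp)

12000.00


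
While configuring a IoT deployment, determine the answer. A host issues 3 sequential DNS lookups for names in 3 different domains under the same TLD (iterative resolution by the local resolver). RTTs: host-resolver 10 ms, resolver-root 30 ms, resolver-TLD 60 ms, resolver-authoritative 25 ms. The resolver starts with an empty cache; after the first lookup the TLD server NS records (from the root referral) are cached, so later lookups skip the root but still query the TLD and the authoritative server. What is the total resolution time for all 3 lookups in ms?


Lookup 1 (cold cache): local + root + TLD + auth = 10 + 30 + 60 + 25 = 125 ms
Lookups 2..3 (TLD NS cached -> skip root; new domain -> still ask TLD and auth): local + TLD + auth = 10 + 60 + 25 = 95 ms each
Remaining 2 lookups: 2 * 95 = 190 ms
Total = 125 + 190 = 315 ms

315


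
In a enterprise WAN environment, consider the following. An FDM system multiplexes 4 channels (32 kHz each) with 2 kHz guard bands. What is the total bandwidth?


Given: 4 channels, 32 kHz each, guard = 2 kHz
Channel bandwidth = 4 * 32 = 128 kHz
Guard bands = 3 gaps * 2 kHz = 6 kHz
Total = 128 + 6 = 134 kHz

134


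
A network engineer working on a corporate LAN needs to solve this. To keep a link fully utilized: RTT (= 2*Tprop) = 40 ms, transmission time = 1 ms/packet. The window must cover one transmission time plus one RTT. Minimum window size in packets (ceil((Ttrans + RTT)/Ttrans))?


Given: Ttrans = 1 ms, RTT = 40 ms (= 2 * Tprop, Tprop = 20 ms)
Time until first ACK returns = Ttrans + RTT = 1 + 40 = 41 ms
Need W * Ttrans >= Ttrans + RTT  ->  W >= (Ttrans + RTT) / Ttrans
(Ttrans + RTT) / Ttrans = 41 / 1 = 41
W_min = ceil(41) = 41

41


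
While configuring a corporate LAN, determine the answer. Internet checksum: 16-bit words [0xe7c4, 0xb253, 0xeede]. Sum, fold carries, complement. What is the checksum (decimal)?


Given words: [0xe7c4, 0xb253, 0xeede]
Step 1: Sum all words
Raw sum = 59332 + 45651 + 61150 = 166133
Step 2: Fold carry: (35061 + 2) = 35063
One's complement = ~35063 & 0xFFFF = 30472

30472


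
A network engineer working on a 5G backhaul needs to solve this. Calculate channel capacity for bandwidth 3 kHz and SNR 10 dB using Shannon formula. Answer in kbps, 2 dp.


Given: B = 3 kHz, SNR = 10 dB
SNR linear = 10^(10/10) = 10
1 + SNR = 11
log2(11) = 3.4594316186
C = 3 * 1000 * 3.4594316186 = 10378.2949 bps
C = 10.378295 kbps -> 10.38 kbps (2 dp)

10.38


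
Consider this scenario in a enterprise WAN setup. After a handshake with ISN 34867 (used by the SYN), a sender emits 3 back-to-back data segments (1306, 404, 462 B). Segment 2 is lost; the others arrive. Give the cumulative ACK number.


SYN uses sequence number 34867; first data byte = ISN + 1 = 34868.
Segment 1: SEQ = 34868, len = 1306 B, covers [34868, 36173]
Segment 2: SEQ = 36174, len = 404 B, covers [36174, 36577] [LOST]
Segment 3: SEQ = 36578, len = 462 B, covers [36578, 37039]
In-order data received: bytes [34868, 36173] (segments 1..1).
Segment 2 missing -> gap begins at byte 36174; later segments buffered out of order.
Cumulative ACK = next expected in-order byte = 34868 + 1306 = 36174

36174


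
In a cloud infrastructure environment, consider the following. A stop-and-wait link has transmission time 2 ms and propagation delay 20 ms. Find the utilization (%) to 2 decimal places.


Given: Ttrans = 2 ms, Tprop = 20 ms
RTT = 2 * Tprop = 2 * 20 = 40 ms
U = Ttrans / (Ttrans + RTT)
U = 2 / (2 + 40)
U = 2 / 42 = 0.047619
U% = 4.76%

4.76


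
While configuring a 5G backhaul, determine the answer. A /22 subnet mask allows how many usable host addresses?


Given: subnet mask /22
Host bits = 32 - 22 = 10
Total addresses = 2^10 = 1024
Usable hosts = 1024 - 2 (network + broadcast) = 1022

1022


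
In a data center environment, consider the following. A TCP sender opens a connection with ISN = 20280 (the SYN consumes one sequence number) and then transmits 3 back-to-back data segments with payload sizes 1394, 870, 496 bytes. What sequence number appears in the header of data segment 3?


The SYN occupies sequence number ISN = 20280, so the first data byte is ISN + 1 = 20281.
SEQ of data segment i = (ISN + 1) + sum of payload sizes of segments 1..i-1.
Segment 1: SEQ = 20281, payload = 1394 bytes
Segment 2: SEQ = 21675, payload = 870 bytes
Segment 3: SEQ = 22545, payload = 496 bytes
SEQ of segment 3 = 20281 + 1394 + 870 = 22545

22545


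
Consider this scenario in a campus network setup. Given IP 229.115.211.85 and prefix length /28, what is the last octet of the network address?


Given: IP = 229.115.211.85, prefix = /28
Subnet mask = 255.255.255.240
Last octet of IP: 85
Last octet of mask: 240
Network last octet = 85 AND 240 = 80

80


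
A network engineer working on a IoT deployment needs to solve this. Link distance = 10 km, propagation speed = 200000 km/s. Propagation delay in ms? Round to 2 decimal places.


Given: distance = 10 km, speed = 200000 km/s
Delay = distance / speed = 10 / 200000 seconds
Delay in ms = 10 * 1000 / 200000
Delay = 0.0500 ms
Rounded to 2 dp = 0.05 ms

0.05


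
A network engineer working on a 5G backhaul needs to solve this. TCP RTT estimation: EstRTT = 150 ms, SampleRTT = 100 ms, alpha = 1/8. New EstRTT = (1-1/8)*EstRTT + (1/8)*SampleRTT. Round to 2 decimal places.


Given: EstRTT = 150 ms, SampleRTT = 100 ms, alpha = 1/8
New EstRTT = (1 - alpha) * EstRTT + alpha * SampleRTT
(7/8) * 150 = 131.25
(1/8) * 100 = 12.5
New EstRTT = 131.25 + 12.5 = 143.75 ms -> 143.75 ms (2 dp)

143.75


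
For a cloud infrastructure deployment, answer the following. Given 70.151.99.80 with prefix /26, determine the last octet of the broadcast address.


Given: IP = 70.151.99.80, prefix = /26
Host bits = 32 - 26 = 6
Network last octet = 80 AND mask = 64
Host part size = 2^6 - 1 = 63
Broadcast last octet = 64 OR 63 = 127

127


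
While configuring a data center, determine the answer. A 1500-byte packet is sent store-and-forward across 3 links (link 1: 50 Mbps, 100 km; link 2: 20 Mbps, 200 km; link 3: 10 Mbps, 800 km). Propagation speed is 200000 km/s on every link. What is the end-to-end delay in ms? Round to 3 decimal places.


Packet = 1500 bytes = 12000 bits. Store-and-forward: sum (t_trans + t_prop) per link.
Link 1: t_trans = 12000/(50*10^6) s = 0.2400 ms; t_prop = 100/200000 s = 0.5000 ms; subtotal = 0.7400 ms
Link 2: t_trans = 12000/(20*10^6) s = 0.6000 ms; t_prop = 200/200000 s = 1.0000 ms; subtotal = 1.6000 ms
Link 3: t_trans = 12000/(10*10^6) s = 1.2000 ms; t_prop = 800/200000 s = 4.0000 ms; subtotal = 5.2000 ms
End-to-end = 0.7400 + 1.6000 + 5.2000 = 7.5400 ms -> 7.540 ms (3 dp)

7.540


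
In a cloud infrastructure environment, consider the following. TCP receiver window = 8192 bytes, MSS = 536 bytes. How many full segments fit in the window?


Given: RWND = 8192 bytes, MSS = 536 bytes
Full segments = floor(RWND / MSS)
Full segments = floor(8192 / 536)
Full segments = floor(15.2836) = 15

15


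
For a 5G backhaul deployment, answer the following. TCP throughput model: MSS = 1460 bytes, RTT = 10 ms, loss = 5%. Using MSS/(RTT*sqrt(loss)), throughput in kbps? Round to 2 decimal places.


Given: MSS = 1460 bytes, RTT = 10 ms, loss = 5%
RTT in seconds = 10 / 1000 = 0.01
Loss rate = 5% = 0.05
sqrt(loss) = sqrt(0.05) = 0.223606797750
Throughput (bytes/s) = 1460 / (0.01 * 0.223606797750) = 652931.8494
Throughput (kbps) = 652931.8494 * 8 / 1000 = 5223.454795 -> 5223.45 kbps (2 dp)

5223.45


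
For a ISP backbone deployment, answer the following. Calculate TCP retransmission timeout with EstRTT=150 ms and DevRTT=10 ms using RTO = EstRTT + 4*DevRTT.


Given: EstRTT = 150 ms, DevRTT = 10 ms
Timeout = EstRTT + 4 * DevRTT
4 * DevRTT = 4 * 10 = 40
Timeout = 150 + 40 = 190 ms

190


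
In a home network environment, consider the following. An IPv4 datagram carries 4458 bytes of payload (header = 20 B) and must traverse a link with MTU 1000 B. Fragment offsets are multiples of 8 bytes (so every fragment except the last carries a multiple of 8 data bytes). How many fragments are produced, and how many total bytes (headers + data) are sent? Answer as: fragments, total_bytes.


Max data per non-final fragment = floor((MTU - header)/8)*8 = floor((1000 - 20)/8)*8 = floor(980/8)*8 = 976 B
Final fragment needs no 8-byte alignment: it can carry up to MTU - header = 980 B
Non-final fragments needed = ceil((payload - 980) / 976) = ceil(3478/976) = ceil(3.5635) = 4
Number of fragments = 4 + 1 = 5
Fragment sizes (data): 4 * 976 B + 554 B (last, 554 <= 980 OK)
Total bytes sent = payload + n_frags * header = 4458 + 5*20 = 4458 + 100 = 4558 B

5, 4558


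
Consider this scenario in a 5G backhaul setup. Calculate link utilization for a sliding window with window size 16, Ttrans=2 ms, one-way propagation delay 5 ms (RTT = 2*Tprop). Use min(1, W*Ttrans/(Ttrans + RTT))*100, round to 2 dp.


Given: W = 16, Ttrans = 2 ms, RTT = 10 ms (= 2 * Tprop, Tprop = 5 ms)
Cycle time = Ttrans + RTT = 2 + 10 = 12 ms (first packet sent until its ACK returns)
W * Ttrans = 16 * 2 = 32 ms of sending per cycle
W * Ttrans / (Ttrans + RTT) = 32 / 12 = 2.666667
U = min(1, 2.666667) = 1.000000
U% = 100.00%

100.00


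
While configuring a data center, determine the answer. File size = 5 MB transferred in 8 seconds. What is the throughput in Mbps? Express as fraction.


Given: file = 5 MB, time = 8 s
File in Mb = 5 * 8 = 40 Mb
Throughput = 40 / 8 Mbps
Throughput = 5 Mbps

5


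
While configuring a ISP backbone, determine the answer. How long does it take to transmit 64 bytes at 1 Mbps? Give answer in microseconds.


Given: packet = 64 bytes, bandwidth = 1 Mbps
Packet in bits = 64 * 8 = 512 bits
Bandwidth = 1 * 10^6 = 1000000 bps
Time = 512 / 1000000 seconds
Time in us = 512 * 10^6 / 1000000 = 512

512


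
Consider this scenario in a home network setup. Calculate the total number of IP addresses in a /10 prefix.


Given: CIDR prefix /10
Host bits = 32 - 10 = 22
Total addresses = 2^22 = 4194304

4194304


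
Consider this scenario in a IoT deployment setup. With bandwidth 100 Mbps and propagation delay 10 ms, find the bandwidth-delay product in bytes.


Given: bandwidth = 100 Mbps, delay = 10 ms
BDP in bits = 100 * 10^6 * 10 / 1000
BDP in bits = 1000000
BDP in bytes = 1000000 / 8 = 125000

125000


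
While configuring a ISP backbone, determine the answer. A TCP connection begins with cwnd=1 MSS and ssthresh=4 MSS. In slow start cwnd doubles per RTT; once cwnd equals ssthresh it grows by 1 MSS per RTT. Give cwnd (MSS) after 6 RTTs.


RTT 0: cwnd = 1 MSS (initial)
RTT 1: cwnd = 2 MSS (slow start, doubled)
RTT 2: cwnd = 4 MSS (slow start, doubled)
RTT 3: cwnd = 5 MSS (congestion avoidance, +1)
RTT 4: cwnd = 6 MSS (congestion avoidance, +1)
RTT 5: cwnd = 7 MSS (congestion avoidance, +1)
RTT 6: cwnd = 8 MSS (congestion avoidance, +1)

8


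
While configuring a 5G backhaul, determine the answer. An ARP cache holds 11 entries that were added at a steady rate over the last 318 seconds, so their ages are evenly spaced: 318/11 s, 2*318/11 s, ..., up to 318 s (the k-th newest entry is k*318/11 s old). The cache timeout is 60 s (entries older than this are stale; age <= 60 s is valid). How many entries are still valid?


Ages are k * 318/11 s for k = 1..11 (spacing = 28.9091 s).
Entry k is valid iff k * 318/11 <= 60 iff k <= 11 * 60 / 318 = 2.0755
n_valid = floor(2.0755) = 2
(n_stale = 11 - 2 = 9)

2


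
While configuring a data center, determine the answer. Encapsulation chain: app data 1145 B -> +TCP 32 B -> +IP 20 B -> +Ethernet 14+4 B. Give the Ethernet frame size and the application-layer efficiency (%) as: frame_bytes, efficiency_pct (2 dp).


TCP segment = 1145 + 32 = 1177 B
IP packet = 1177 + 20 = 1197 B
Ethernet frame = 1197 + 14 + 4 = 1215 B
Efficiency = app / frame = 1145 / 1215 = 0.942387 = 94.2387% -> 94.24% (2 dp)

1215, 94.24


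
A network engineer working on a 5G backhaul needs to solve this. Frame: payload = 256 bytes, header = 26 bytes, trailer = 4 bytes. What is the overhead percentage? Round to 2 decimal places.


Given: payload = 256 B, header = 26 B, trailer = 4 B
Overhead bytes = header + trailer = 26 + 4 = 30
Total frame = payload + overhead = 256 + 30 = 286
Overhead % = 30 / 286 * 100 = 10.4895% -> 10.49% (2 dp)

10.49


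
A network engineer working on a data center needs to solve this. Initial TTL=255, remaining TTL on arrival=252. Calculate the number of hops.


Given: initial TTL = 255, received TTL = 252
Hops = initial TTL - received TTL
Hops = 255 - 252 = 3

3


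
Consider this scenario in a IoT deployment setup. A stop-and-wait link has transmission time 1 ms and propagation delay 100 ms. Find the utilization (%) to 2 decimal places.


Given: Ttrans = 1 ms, Tprop = 100 ms
RTT = 2 * Tprop = 2 * 100 = 200 ms
U = Ttrans / (Ttrans + RTT)
U = 1 / (1 + 200)
U = 1 / 201 = 0.004975
U% = 0.50%

0.50


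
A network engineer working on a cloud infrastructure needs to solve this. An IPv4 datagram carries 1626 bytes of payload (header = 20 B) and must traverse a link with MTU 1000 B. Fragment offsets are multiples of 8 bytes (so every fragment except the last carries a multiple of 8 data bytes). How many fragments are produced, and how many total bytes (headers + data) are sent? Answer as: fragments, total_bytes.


Max data per non-final fragment = floor((MTU - header)/8)*8 = floor((1000 - 20)/8)*8 = floor(980/8)*8 = 976 B
Final fragment needs no 8-byte alignment: it can carry up to MTU - header = 980 B
Non-final fragments needed = ceil((payload - 980) / 976) = ceil(646/976) = ceil(0.6619) = 1
Number of fragments = 1 + 1 = 2
Fragment sizes (data): 1 * 976 B + 650 B (last, 650 <= 980 OK)
Total bytes sent = payload + n_frags * header = 1626 + 2*20 = 1626 + 40 = 1666 B

2, 1666


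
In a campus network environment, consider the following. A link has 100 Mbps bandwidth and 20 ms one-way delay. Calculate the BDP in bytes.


Given: bandwidth = 100 Mbps, delay = 20 ms
BDP in bits = 100 * 10^6 * 20 / 1000
BDP in bits = 2000000
BDP in bytes = 2000000 / 8 = 250000

250000


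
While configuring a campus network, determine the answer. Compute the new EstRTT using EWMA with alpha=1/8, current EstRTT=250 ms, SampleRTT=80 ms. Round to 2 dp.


Given: EstRTT = 250 ms, SampleRTT = 80 ms, alpha = 1/8
New EstRTT = (1 - alpha) * EstRTT + alpha * SampleRTT
(7/8) * 250 = 218.75
(1/8) * 80 = 10
New EstRTT = 218.75 + 10 = 228.75 ms -> 228.75 ms (2 dp)

228.75


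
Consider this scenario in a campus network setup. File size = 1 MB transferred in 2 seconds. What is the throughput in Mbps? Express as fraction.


Given: file = 1 MB, time = 2 s
File in Mb = 1 * 8 = 8 Mb
Throughput = 8 / 2 Mbps
Throughput = 4 Mbps

4


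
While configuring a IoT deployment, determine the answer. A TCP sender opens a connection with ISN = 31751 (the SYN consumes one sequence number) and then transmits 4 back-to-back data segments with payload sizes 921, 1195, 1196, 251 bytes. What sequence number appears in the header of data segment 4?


The SYN occupies sequence number ISN = 31751, so the first data byte is ISN + 1 = 31752.
SEQ of data segment i = (ISN + 1) + sum of payload sizes of segments 1..i-1.
Segment 1: SEQ = 31752, payload = 921 bytes
Segment 2: SEQ = 32673, payload = 1195 bytes
Segment 3: SEQ = 33868, payload = 1196 bytes
Segment 4: SEQ = 35064, payload = 251 bytes
SEQ of segment 4 = 31752 + 921 + 1195 + 1196 = 35064

35064


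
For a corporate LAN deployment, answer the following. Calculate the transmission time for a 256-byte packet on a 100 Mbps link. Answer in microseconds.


Given: packet = 256 bytes, bandwidth = 100 Mbps
Packet in bits = 256 * 8 = 2048 bits
Bandwidth = 100 * 10^6 = 100000000 bps
Time = 2048 / 100000000 seconds
Time in us = 2048 * 10^6 / 100000000 = 20.48

20.48


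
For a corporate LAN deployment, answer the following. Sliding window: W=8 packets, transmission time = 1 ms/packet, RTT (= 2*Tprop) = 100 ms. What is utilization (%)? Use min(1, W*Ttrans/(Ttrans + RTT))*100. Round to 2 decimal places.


Given: W = 8, Ttrans = 1 ms, RTT = 100 ms (= 2 * Tprop, Tprop = 50 ms)
Cycle time = Ttrans + RTT = 1 + 100 = 101 ms (first packet sent until its ACK returns)
W * Ttrans = 8 * 1 = 8 ms of sending per cycle
W * Ttrans / (Ttrans + RTT) = 8 / 101 = 0.079208
U = min(1, 0.079208) = 0.079208
U% = 7.92%

7.92


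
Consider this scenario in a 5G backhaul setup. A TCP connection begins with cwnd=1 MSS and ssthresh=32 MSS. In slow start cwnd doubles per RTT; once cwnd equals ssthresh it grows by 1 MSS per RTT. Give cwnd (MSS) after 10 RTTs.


RTT 0: cwnd = 1 MSS (initial)
RTT 1: cwnd = 2 MSS (slow start, doubled)
RTT 2: cwnd = 4 MSS (slow start, doubled)
RTT 3: cwnd = 8 MSS (slow start, doubled)
RTT 4: cwnd = 16 MSS (slow start, doubled)
RTT 5: cwnd = 32 MSS (slow start, doubled)
RTT 6: cwnd = 33 MSS (congestion avoidance, +1)
RTT 7: cwnd = 34 MSS (congestion avoidance, +1)
RTT 8: cwnd = 35 MSS (congestion avoidance, +1)
RTT 9: cwnd = 36 MSS (congestion avoidance, +1)
RTT 10: cwnd = 37 MSS (congestion avoidance, +1)

37


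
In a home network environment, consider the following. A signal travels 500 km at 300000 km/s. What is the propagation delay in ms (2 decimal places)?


Given: distance = 500 km, speed = 300000 km/s
Delay = distance / speed = 500 / 300000 seconds
Delay in ms = 500 * 1000 / 300000
Delay = 1.6667 ms
Rounded to 2 dp = 1.67 ms

1.67


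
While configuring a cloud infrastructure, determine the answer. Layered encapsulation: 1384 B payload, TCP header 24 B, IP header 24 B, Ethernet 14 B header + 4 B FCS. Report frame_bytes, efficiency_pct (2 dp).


TCP segment = 1384 + 24 = 1408 B
IP packet = 1408 + 24 = 1432 B
Ethernet frame = 1432 + 14 + 4 = 1450 B
Efficiency = app / frame = 1384 / 1450 = 0.954483 = 95.4483% -> 95.45% (2 dp)

1450, 95.45


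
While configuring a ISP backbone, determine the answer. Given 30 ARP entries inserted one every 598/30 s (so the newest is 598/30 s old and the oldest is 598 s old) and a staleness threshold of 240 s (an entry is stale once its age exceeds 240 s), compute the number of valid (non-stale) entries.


Ages are k * 598/30 s for k = 1..30 (spacing = 19.9333 s).
Entry k is valid iff k * 598/30 <= 240 iff k <= 30 * 240 / 598 = 12.0401
n_valid = floor(12.0401) = 12
(n_stale = 30 - 12 = 18)

12


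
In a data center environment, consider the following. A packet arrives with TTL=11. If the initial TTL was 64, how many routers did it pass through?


Given: initial TTL = 64, received TTL = 11
Hops = initial TTL - received TTL
Hops = 64 - 11 = 53

53


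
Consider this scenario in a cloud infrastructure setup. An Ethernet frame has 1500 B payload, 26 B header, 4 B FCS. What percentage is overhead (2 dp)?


Given: payload = 1500 B, header = 26 B, trailer = 4 B
Overhead bytes = header + trailer = 26 + 4 = 30
Total frame = payload + overhead = 1500 + 30 = 1530
Overhead % = 30 / 1530 * 100 = 1.9608% -> 1.96% (2 dp)

1.96


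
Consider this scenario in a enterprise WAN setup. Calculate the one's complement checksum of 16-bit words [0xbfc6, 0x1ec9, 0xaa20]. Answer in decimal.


Given words: [0xbfc6, 0x1ec9, 0xaa20]
Step 1: Sum all words
Raw sum = 49094 + 7881 + 43552 = 100527
Step 2: Fold carry: (34991 + 1) = 34992
One's complement = ~34992 & 0xFFFF = 30543

30543
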